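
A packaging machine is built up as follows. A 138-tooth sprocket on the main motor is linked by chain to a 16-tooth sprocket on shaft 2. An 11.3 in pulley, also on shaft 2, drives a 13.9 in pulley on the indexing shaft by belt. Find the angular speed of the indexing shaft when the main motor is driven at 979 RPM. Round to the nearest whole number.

6864 RPM

the main motor → shaft 2 (chain, 16/138): 979 ÷ 0.11594 = 8443.9 RPM
shaft 2 → the indexing shaft (belt, 13.9/11.3): 8443.9 ÷ 1.2301 = 6864.4 RPM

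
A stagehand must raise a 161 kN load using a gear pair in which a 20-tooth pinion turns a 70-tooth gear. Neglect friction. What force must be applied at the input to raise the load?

Gear pair MA = 70/20 = 3.5.
Effort = load / MA = 161 / 3.5 = 46 kN.

46 kN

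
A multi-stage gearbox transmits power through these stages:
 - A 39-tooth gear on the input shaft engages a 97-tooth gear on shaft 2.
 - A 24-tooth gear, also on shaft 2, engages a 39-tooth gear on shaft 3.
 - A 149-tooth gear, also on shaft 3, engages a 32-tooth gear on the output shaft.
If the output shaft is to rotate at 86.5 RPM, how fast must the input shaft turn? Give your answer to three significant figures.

Overall ratio R = 2.4872 × 1.625 × 0.21477 = 0.86801.
Required input speed = output speed × R = 86.5 × 0.86801 = 75.083 RPM.

75.1 RPM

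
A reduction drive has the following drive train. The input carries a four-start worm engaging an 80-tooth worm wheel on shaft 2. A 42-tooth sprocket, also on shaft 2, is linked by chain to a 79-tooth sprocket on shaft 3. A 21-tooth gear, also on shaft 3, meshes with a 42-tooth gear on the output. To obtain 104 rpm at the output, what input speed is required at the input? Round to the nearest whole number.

7825 rpm

Overall ratio R = 20 × 1.881 × 2 = 75.238.
Required input speed = output speed × R = 104 × 75.238 = 7824.8 rpm.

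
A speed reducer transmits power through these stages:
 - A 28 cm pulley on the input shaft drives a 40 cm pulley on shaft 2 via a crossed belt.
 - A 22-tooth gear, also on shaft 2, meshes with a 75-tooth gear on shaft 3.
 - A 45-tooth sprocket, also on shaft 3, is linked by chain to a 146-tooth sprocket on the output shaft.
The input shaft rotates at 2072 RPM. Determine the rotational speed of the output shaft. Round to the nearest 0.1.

Belt: ratio = 40/28 = 1.4286, so shaft 2 turns at 2072 / 1.4286 = 1450.4 RPM.
Gear mesh: ratio = 75/22 = 3.4091, so shaft 3 turns at 1450.4 / 3.4091 = 425.45 RPM.
Chain: ratio = 146/45 = 3.2444, so the output shaft turns at 425.45 / 3.2444 = 131.13 RPM.

131.1 RPM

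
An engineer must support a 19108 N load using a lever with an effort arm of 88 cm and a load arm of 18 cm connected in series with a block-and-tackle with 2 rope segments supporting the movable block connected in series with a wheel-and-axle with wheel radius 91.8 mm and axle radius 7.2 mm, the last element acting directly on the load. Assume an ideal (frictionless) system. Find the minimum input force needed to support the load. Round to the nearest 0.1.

Lever MA = effort arm / load arm = 88/18 = 4.8889.
Block-and-tackle MA = number of supporting rope parts = 2.
Wheel-and-axle MA = R/r = 91.8/7.2 = 12.75.
Combined ideal MA = 4.8889 × 2 × 12.75 = 124.67.
Effort = load / MA = 19108 / 124.67 = 153.27 N.

153.3 N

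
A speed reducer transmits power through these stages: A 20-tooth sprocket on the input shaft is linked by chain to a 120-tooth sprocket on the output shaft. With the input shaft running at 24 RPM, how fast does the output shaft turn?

4 RPM

the input shaft → the output shaft (chain, 120/20): 24 ÷ 6 = 4 RPM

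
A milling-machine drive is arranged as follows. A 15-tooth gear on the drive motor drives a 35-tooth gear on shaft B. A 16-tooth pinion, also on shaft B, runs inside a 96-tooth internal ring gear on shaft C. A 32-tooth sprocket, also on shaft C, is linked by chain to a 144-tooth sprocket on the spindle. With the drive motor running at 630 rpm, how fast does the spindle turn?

10 rpm

gear mesh 35/15 = 2.3333 → 630/2.3333 = 270 rpm
internal gear 96/16 = 6 → 270/6 = 45 rpm
chain 144/32 = 4.5 → 45/4.5 = 10 rpm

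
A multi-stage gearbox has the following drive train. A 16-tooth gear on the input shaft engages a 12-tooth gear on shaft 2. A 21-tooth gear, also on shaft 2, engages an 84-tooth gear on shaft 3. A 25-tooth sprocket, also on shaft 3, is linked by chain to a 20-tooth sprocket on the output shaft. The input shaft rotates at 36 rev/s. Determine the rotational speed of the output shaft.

15 rev/s

the input shaft → shaft 2 (gear mesh, 12/16): 36 ÷ 0.75 = 48 rev/s
shaft 2 → shaft 3 (gear mesh, 84/21): 48 ÷ 4 = 12 rev/s
shaft 3 → the output shaft (chain, 20/25): 12 ÷ 0.8 = 15 rev/s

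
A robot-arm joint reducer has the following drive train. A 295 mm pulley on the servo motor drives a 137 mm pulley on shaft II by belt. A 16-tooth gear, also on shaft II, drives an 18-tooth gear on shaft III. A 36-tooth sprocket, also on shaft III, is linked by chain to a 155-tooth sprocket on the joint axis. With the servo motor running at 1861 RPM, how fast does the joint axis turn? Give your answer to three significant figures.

827 RPM

belt 137/295 = 0.46441 → 1861/0.46441 = 4007.3 RPM
gear mesh 18/16 = 1.125 → 4007.3/1.125 = 3562 RPM
chain 155/36 = 4.3056 → 3562/4.3056 = 827.31 RPM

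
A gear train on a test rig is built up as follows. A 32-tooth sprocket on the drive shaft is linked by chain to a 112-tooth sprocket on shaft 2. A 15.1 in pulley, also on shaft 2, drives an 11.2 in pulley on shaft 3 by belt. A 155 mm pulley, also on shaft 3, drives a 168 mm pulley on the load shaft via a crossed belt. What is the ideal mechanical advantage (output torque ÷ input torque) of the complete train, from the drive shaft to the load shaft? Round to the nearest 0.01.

2.81

Each stage contributes driven/driver: chain 112/32 = 3.5, belt 11.2/15.1 = 0.74172, belt 168/155 = 1.0839.
Overall: 3.5 × 0.74172 × 1.0839 = 2.8138.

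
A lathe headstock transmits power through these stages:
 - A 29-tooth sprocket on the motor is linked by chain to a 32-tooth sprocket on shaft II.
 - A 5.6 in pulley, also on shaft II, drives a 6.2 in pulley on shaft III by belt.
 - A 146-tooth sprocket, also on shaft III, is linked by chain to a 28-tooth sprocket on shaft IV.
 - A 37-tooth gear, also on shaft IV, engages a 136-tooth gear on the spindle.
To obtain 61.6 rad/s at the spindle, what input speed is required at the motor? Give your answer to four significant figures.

53.05 rad/s

Overall ratio R = 1.1034 × 1.1071 × 0.19178 × 3.6757 = 0.86119.
Required input speed = output speed × R = 61.6 × 0.86119 = 53.049 rad/s.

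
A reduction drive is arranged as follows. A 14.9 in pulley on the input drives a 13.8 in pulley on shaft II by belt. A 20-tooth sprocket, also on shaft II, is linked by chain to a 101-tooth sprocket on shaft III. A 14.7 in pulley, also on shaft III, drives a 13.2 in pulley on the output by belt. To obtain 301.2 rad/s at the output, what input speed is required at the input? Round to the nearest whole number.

1265 rad/s

Overall ratio R = 0.92617 × 5.05 × 0.89796 = 4.1999.
Required input speed = output speed × R = 301.2 × 4.1999 = 1265 rad/s.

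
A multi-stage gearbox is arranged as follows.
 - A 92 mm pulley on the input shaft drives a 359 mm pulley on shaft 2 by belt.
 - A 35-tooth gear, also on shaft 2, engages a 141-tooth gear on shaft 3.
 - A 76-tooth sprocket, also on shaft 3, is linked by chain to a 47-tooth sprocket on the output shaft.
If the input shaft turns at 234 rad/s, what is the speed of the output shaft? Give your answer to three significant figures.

24.1 rad/s

Belt: ratio = 359/92 = 3.9022, so shaft 2 turns at 234 / 3.9022 = 59.967 rad/s.
Gear mesh: ratio = 141/35 = 4.0286, so shaft 3 turns at 59.967 / 4.0286 = 14.885 rad/s.
Chain: ratio = 47/76 = 0.61842, so the output shaft turns at 14.885 / 0.61842 = 24.07 rad/s.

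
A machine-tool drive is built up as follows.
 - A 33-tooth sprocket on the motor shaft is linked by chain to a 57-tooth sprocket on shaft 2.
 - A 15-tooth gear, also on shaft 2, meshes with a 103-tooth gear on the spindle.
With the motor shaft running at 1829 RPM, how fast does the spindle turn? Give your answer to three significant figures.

154 RPM

the motor shaft → shaft 2 (chain, 57/33): 1829 ÷ 1.7273 = 1058.9 RPM
shaft 2 → the spindle (gear mesh, 103/15): 1058.9 ÷ 6.8667 = 154.21 RPM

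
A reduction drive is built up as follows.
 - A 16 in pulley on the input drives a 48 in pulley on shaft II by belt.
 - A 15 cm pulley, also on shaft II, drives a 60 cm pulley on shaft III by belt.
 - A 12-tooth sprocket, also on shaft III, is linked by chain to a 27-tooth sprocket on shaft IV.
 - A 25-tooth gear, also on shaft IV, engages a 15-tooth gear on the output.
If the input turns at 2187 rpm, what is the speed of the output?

belt 48/16 = 3 → 2187/3 = 729 rpm
belt 60/15 = 4 → 729/4 = 182.25 rpm
chain 27/12 = 2.25 → 182.25/2.25 = 81 rpm
gear mesh 15/25 = 0.6 → 81/0.6 = 135 rpm

135 rpm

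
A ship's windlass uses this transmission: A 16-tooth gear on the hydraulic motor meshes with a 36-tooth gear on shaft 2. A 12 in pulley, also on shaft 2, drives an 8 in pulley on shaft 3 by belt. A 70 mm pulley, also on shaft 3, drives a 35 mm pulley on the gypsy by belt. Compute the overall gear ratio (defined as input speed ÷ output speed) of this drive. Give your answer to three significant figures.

Each stage contributes driven/driver: gear mesh 36/16 = 2.25, belt 8/12 = 0.66667, belt 35/70 = 0.5.
Overall: 2.25 × 0.66667 × 0.5 = 0.75.

0.750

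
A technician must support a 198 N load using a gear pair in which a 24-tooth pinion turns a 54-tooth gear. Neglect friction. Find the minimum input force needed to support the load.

88 N

Gear pair MA = 54/24 = 2.25.
Effort = load / MA = 198 / 2.25 = 88 N.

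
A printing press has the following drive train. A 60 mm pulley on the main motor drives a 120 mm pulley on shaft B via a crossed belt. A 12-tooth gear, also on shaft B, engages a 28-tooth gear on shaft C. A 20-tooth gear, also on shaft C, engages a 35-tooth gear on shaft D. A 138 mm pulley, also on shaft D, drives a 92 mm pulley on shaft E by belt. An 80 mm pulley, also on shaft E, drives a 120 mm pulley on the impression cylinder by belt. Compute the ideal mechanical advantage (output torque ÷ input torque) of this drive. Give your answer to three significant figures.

Each stage contributes driven/driver: belt 120/60 = 2, gear mesh 28/12 = 2.3333, gear mesh 35/20 = 1.75, belt 92/138 = 0.66667, belt 120/80 = 1.5.
Overall: 2 × 2.3333 × 1.75 × 0.66667 × 1.5 = 8.1667.

8.17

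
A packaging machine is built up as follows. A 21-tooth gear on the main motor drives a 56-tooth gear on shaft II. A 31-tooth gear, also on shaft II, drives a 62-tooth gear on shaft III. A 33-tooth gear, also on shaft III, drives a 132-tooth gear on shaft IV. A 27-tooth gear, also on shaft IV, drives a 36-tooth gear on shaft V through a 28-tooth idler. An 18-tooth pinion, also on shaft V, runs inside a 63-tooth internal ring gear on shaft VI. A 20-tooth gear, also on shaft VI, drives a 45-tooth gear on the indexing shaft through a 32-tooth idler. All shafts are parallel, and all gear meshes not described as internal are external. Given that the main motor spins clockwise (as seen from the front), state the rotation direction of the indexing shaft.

the main motor → shaft II: external mesh, 1 reversal → CCW.
shaft II → shaft III: external mesh, 1 reversal → CW.
shaft III → shaft IV: external mesh, 1 reversal → CCW.
shaft IV → shaft V: driver → idler → driven is 2 external meshes, 2 reversals → CCW.
shaft V → shaft VI: internal mesh, same direction → CCW.
shaft VI → the indexing shaft: driver → idler → driven is 2 external meshes, 2 reversals → CCW.
7 reversals in total — an odd number — so the indexing shaft turns opposite to the main motor.

anticlockwise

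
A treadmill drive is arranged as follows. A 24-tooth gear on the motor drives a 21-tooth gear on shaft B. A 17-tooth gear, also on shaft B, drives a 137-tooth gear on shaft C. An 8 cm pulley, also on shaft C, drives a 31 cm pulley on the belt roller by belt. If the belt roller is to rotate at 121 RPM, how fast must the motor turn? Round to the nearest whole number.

3306 RPM

Overall ratio R = 0.875 × 8.0588 × 3.875 = 27.324.
Required input speed = output speed × R = 121 × 27.324 = 3306.3 RPM.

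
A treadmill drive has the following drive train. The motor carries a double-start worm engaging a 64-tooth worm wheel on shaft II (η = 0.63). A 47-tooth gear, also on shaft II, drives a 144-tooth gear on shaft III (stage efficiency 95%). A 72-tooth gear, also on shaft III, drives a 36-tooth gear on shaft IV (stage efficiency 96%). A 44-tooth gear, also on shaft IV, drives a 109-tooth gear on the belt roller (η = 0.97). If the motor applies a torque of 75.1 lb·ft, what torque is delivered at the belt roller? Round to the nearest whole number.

Worm: ratio = 64/2 = 32; torque at shaft II = 75.1 × 32 × 0.63 = 1514 lb·ft.
Gear mesh: ratio = 144/47 = 3.0638; torque at shaft III = 1514 × 3.0638 × 0.95 = 4406.8 lb·ft.
Gear mesh: ratio = 36/72 = 0.5; torque at shaft IV = 4406.8 × 0.5 × 0.96 = 2115.2 lb·ft.
Gear mesh: ratio = 109/44 = 2.4773; torque at the belt roller = 2115.2 × 2.4773 × 0.97 = 5082.8 lb·ft.

5083 lb·ft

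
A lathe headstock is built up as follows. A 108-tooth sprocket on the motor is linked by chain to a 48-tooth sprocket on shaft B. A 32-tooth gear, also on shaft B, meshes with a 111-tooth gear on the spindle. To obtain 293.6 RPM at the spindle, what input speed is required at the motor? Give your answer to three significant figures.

Overall ratio R = 0.44444 × 3.4688 = 1.5417.
Required input speed = output speed × R = 293.6 × 1.5417 = 452.63 RPM.

453 RPM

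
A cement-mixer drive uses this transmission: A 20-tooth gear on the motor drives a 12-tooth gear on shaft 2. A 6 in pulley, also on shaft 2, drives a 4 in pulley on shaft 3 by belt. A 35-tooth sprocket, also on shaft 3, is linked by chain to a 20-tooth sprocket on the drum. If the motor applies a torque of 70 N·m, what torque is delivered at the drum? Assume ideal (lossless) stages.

After the gear mesh (12/20): 70 × 0.6 = 42 N·m
After the belt (4/6): 42 × 0.66667 = 28 N·m
After the chain (20/35): 28 × 0.57143 = 16 N·m

16 N·m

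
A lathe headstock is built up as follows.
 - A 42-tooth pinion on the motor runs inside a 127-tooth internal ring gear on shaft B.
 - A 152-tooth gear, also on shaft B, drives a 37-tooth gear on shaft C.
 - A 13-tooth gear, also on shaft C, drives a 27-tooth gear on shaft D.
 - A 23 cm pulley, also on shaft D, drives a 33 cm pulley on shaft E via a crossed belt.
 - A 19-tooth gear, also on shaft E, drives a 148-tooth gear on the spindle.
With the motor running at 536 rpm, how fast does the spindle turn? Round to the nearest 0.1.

31.4 rpm

internal gear 127/42 = 3.0238 → 536/3.0238 = 177.26 rpm
gear mesh 37/152 = 0.24342 → 177.26/0.24342 = 728.2 rpm
gear mesh 27/13 = 2.0769 → 728.2/2.0769 = 350.62 rpm
belt 33/23 = 1.4348 → 350.62/1.4348 = 244.37 rpm
gear mesh 148/19 = 7.7895 → 244.37/7.7895 = 31.372 rpm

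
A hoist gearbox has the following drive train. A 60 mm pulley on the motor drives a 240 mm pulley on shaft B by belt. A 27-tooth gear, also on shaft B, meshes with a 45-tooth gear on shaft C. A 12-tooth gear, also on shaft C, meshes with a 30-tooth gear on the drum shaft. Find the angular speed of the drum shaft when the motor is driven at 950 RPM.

belt 240/60 = 4 → 950/4 = 237.5 RPM
gear mesh 45/27 = 1.6667 → 237.5/1.6667 = 142.5 RPM
gear mesh 30/12 = 2.5 → 142.5/2.5 = 57 RPM

57 RPM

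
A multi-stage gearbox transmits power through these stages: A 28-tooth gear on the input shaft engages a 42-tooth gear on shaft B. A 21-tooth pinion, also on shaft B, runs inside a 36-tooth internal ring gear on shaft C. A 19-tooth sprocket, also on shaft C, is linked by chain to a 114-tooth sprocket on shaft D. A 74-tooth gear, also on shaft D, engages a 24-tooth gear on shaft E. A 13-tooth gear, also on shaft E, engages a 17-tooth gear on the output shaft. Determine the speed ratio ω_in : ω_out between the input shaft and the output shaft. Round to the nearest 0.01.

6.54

Each stage contributes driven/driver: gear mesh 42/28 = 1.5, internal gear 36/21 = 1.7143, chain 114/19 = 6, gear mesh 24/74 = 0.32432, gear mesh 17/13 = 1.3077.
Overall: 1.5 × 1.7143 × 6 × 0.32432 × 1.3077 = 6.5435.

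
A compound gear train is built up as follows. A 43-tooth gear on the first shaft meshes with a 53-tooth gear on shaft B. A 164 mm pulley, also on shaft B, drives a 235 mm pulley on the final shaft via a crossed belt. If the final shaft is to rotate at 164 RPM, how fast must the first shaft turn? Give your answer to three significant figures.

290 RPM

Overall ratio R = 1.2326 × 1.4329 = 1.7662.
Required input speed = output speed × R = 164 × 1.7662 = 289.65 RPM.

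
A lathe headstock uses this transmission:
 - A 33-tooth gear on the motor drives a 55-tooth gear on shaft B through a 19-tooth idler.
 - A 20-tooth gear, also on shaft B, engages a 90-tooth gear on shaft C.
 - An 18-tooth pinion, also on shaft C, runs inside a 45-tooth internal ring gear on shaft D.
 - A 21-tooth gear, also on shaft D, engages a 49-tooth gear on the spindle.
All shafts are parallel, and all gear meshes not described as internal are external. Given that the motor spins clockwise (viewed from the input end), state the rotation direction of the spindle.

clockwise

the motor → shaft B: driver → idler → driven is 2 external meshes, 2 reversals → CW.
shaft B → shaft C: external mesh, 1 reversal → CCW.
shaft C → shaft D: internal mesh, same direction → CCW.
shaft D → the spindle: external mesh, 1 reversal → CW.
4 reversals in total — an even number — so the spindle turns the same way as the motor.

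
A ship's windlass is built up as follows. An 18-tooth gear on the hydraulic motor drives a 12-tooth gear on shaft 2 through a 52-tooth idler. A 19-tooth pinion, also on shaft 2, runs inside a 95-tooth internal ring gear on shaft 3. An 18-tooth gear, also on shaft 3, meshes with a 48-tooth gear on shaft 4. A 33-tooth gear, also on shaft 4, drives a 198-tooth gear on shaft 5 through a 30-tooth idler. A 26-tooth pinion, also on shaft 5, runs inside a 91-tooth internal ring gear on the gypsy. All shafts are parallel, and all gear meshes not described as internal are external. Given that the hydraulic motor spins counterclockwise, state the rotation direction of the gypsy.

clockwise

the hydraulic motor → shaft 2: driver → idler → driven is 2 external meshes, 2 reversals → CCW.
shaft 2 → shaft 3: internal mesh, same direction → CCW.
shaft 3 → shaft 4: external mesh, 1 reversal → CW.
shaft 4 → shaft 5: driver → idler → driven is 2 external meshes, 2 reversals → CW.
shaft 5 → the gypsy: internal mesh, same direction → CW.
5 reversals in total — an odd number — so the gypsy turns opposite to the hydraulic motor.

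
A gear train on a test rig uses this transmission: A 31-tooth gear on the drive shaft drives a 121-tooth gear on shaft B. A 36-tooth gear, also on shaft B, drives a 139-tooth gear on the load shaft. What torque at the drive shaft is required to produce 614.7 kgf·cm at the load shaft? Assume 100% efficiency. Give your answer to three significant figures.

Overall ratio R = 3.9032 × 3.8611 = 15.071.
Input torque = output torque / R = 614.7 / 15.071 = 40.788 kgf·cm.

40.8 kgf·cm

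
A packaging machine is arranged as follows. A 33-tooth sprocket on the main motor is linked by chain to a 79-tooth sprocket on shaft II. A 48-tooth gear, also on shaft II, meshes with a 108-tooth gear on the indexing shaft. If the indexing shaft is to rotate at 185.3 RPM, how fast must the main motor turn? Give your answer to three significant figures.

998 RPM

Overall ratio R = 2.3939 × 2.25 = 5.3864.
Required input speed = output speed × R = 185.3 × 5.3864 = 998.09 RPM.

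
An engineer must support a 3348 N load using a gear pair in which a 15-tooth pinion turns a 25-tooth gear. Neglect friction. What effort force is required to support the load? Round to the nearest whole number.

Gear pair MA = 25/15 = 1.6667.
Effort = load / MA = 3348 / 1.6667 = 2008.8 N.

2009 N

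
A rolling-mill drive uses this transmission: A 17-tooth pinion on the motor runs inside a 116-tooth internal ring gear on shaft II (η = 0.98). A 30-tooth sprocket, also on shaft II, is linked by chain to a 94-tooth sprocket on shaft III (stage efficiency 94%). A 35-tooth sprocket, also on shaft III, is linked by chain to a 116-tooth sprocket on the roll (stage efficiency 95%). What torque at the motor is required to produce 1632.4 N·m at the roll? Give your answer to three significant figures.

Overall ratio R = 6.8235 × 3.1333 × 3.3143 = 70.861; overall efficiency η = 0.98 × 0.94 × 0.95 = 0.8751.
Input torque = output torque / (R × η) = 1632.4 / (70.861 × 0.8751) = 26.323 N·m.

26.3 N·m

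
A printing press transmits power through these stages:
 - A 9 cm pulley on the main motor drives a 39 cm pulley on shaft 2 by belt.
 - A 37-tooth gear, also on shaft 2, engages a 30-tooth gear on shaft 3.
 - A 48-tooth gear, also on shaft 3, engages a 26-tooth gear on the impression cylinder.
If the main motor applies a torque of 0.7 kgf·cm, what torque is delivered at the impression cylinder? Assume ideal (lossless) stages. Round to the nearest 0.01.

1.33 kgf·cm

Belt: ratio = 39/9 = 4.3333; torque at shaft 2 = 0.7 × 4.3333 = 3.0333 kgf·cm.
Gear mesh: ratio = 30/37 = 0.81081; torque at shaft 3 = 3.0333 × 0.81081 = 2.4595 kgf·cm.
Gear mesh: ratio = 26/48 = 0.54167; torque at the impression cylinder = 2.4595 × 0.54167 = 1.3322 kgf·cm.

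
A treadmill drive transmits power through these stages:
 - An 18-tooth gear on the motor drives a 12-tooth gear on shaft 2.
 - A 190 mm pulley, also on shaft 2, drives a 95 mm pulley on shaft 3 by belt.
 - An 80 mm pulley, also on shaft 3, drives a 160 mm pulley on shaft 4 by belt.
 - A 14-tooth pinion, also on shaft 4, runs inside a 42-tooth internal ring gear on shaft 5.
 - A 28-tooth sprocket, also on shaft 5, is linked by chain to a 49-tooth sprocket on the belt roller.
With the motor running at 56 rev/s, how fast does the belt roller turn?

16 rev/s

the motor → shaft 2 (gear mesh, 12/18): 56 ÷ 0.66667 = 84 rev/s
shaft 2 → shaft 3 (belt, 95/190): 84 ÷ 0.5 = 168 rev/s
shaft 3 → shaft 4 (belt, 160/80): 168 ÷ 2 = 84 rev/s
shaft 4 → shaft 5 (internal gear, 42/14): 84 ÷ 3 = 28 rev/s
shaft 5 → the belt roller (chain, 49/28): 28 ÷ 1.75 = 16 rev/s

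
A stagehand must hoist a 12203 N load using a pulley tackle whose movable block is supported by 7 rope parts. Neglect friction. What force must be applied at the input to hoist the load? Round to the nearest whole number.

1743 N

Block-and-tackle MA = number of supporting rope parts = 7.
Effort = load / MA = 12203 / 7 = 1743.3 N.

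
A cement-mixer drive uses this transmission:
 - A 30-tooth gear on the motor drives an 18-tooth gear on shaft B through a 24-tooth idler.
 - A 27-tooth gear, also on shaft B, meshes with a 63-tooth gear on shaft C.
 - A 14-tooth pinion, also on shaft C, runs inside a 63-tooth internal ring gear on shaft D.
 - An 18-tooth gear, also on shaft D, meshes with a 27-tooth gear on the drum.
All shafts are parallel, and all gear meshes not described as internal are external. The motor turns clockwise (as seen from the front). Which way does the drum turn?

clockwise

the motor → shaft B: driver → idler → driven is 2 external meshes, 2 reversals → CW.
shaft B → shaft C: external mesh, 1 reversal → CCW.
shaft C → shaft D: internal mesh, same direction → CCW.
shaft D → the drum: external mesh, 1 reversal → CW.
4 reversals in total — an even number — so the drum turns the same way as the motor.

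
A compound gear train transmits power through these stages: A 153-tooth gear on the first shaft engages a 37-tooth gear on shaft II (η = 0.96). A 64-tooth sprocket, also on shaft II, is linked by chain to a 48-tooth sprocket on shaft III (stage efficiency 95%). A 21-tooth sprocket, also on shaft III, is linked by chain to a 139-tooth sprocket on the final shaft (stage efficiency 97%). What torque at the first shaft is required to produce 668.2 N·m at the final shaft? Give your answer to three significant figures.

Overall ratio R = 0.24183 × 0.75 × 6.619 = 1.2005; overall efficiency η = 0.96 × 0.95 × 0.97 = 0.8846.
Input torque = output torque / (R × η) = 668.2 / (1.2005 × 0.8846) = 629.18 N·m.

629 N·m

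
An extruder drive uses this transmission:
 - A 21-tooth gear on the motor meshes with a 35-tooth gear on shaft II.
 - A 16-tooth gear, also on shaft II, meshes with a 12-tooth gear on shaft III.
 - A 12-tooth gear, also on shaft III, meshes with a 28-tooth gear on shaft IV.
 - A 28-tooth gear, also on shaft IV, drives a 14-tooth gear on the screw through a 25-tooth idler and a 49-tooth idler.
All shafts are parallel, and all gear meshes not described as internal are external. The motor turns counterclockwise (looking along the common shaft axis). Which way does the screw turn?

the motor → shaft II: external mesh, 1 reversal → CW.
shaft II → shaft III: external mesh, 1 reversal → CCW.
shaft III → shaft IV: external mesh, 1 reversal → CW.
shaft IV → the screw: driver → idler → idler → driven is 3 external meshes, 3 reversals → CCW.
6 reversals in total — an even number — so the screw turns the same way as the motor.

counterclockwise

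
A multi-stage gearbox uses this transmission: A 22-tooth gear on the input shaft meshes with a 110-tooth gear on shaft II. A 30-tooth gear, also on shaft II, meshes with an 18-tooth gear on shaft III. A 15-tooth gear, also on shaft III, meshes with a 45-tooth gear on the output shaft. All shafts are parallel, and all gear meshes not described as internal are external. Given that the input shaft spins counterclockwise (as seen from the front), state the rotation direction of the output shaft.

the input shaft → shaft II: external mesh, 1 reversal → CW.
shaft II → shaft III: external mesh, 1 reversal → CCW.
shaft III → the output shaft: external mesh, 1 reversal → CW.
3 reversals in total — an odd number — so the output shaft turns opposite to the input shaft.

clockwise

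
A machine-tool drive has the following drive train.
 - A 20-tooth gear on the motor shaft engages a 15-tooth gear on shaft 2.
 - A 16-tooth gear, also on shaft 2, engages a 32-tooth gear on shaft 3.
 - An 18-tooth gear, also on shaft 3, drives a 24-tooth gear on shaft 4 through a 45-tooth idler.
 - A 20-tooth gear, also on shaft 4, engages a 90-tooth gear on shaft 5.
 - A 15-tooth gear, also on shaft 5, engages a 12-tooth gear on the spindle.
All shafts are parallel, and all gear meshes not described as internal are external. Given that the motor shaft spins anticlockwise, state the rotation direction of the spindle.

the motor shaft → shaft 2: external mesh, 1 reversal → CW.
shaft 2 → shaft 3: external mesh, 1 reversal → CCW.
shaft 3 → shaft 4: driver → idler → driven is 2 external meshes, 2 reversals → CCW.
shaft 4 → shaft 5: external mesh, 1 reversal → CW.
shaft 5 → the spindle: external mesh, 1 reversal → CCW.
6 reversals in total — an even number — so the spindle turns the same way as the motor shaft.

anticlockwise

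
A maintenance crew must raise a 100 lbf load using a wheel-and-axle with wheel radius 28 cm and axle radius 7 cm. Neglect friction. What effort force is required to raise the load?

Wheel-and-axle MA = R/r = 28/7 = 4.
Effort = load / MA = 100 / 4 = 25 lbf.

25 lbf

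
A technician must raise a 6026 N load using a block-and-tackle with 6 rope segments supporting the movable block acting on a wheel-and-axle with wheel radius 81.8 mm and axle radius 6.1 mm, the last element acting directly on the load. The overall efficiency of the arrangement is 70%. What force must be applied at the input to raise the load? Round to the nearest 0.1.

107.0 N

Block-and-tackle MA = number of supporting rope parts = 6.
Wheel-and-axle MA = R/r = 81.8/6.1 = 13.41.
Combined ideal MA = 6 × 13.41 = 80.459.
Actual MA = 80.459 × 0.70 = 56.321.
Effort = load / actual MA = 6026 / 56.321 = 106.99 N.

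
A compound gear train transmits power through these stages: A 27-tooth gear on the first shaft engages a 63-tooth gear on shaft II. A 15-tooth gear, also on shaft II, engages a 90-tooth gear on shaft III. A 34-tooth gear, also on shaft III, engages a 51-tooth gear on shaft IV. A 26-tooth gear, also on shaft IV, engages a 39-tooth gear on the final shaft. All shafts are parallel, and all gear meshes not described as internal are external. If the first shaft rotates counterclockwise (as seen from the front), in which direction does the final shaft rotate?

the first shaft → shaft II: external mesh, 1 reversal → CW.
shaft II → shaft III: external mesh, 1 reversal → CCW.
shaft III → shaft IV: external mesh, 1 reversal → CW.
shaft IV → the final shaft: external mesh, 1 reversal → CCW.
4 reversals in total — an even number — so the final shaft turns the same way as the first shaft.

counterclockwise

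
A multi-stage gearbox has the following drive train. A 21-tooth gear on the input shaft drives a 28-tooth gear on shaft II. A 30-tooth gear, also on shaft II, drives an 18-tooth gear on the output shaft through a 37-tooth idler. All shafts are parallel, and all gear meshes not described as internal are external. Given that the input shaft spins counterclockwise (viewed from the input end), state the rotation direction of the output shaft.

clockwise

the input shaft → shaft II: external mesh, 1 reversal → CW.
shaft II → the output shaft: driver → idler → driven is 2 external meshes, 2 reversals → CW.
3 reversals in total — an odd number — so the output shaft turns opposite to the input shaft.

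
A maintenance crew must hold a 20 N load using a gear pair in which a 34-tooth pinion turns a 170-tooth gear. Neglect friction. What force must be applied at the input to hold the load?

4 N

Gear pair MA = 170/34 = 5.
Effort = load / MA = 20 / 5 = 4 N.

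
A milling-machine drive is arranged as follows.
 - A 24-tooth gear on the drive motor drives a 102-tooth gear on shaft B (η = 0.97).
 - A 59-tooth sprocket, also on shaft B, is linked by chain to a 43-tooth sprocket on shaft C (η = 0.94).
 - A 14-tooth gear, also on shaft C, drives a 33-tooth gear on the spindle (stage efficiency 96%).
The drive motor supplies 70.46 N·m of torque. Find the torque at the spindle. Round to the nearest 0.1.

Gear mesh: ratio = 102/24 = 4.25; torque at shaft B = 70.46 × 4.25 × 0.97 = 290.47 N·m.
Chain: ratio = 43/59 = 0.72881; torque at shaft C = 290.47 × 0.72881 × 0.94 = 199 N·m.
Gear mesh: ratio = 33/14 = 2.3571; torque at the spindle = 199 × 2.3571 × 0.96 = 450.3 N·m.

450.3 N·m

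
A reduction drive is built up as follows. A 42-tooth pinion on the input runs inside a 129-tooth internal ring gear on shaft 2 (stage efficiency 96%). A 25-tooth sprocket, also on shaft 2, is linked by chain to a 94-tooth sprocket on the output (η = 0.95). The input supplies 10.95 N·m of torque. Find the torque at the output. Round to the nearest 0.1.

115.3 N·m

internal gear 129/42 = 3.0714 → τ = 10.95·3.0714·0.96 = 32.287 N·m
chain 94/25 = 3.76 → τ = 32.287·3.76·0.95 = 115.33 N·m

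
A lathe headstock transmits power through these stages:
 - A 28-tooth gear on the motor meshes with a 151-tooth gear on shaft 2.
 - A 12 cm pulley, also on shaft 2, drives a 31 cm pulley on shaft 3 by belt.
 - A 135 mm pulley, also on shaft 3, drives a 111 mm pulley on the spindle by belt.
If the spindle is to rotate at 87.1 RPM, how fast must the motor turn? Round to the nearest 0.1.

Overall ratio R = 5.3929 × 2.5833 × 0.82222 = 11.455.
Required input speed = output speed × R = 87.1 × 11.455 = 997.72 RPM.

997.7 RPM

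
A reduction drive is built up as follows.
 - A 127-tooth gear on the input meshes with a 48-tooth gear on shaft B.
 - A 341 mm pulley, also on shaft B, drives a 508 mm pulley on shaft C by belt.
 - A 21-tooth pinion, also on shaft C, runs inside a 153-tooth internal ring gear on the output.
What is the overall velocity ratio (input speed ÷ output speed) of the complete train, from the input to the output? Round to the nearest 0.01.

4.10

Each stage contributes driven/driver: gear mesh 48/127 = 0.37795, belt 508/341 = 1.4897, internal gear 153/21 = 7.2857.
Overall: 0.37795 × 1.4897 × 7.2857 = 4.1022.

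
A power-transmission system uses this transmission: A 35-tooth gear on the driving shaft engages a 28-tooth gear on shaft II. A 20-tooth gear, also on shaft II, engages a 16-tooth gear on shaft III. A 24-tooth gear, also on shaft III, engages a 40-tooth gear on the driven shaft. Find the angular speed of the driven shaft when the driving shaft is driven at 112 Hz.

gear mesh 28/35 = 0.8 → 112/0.8 = 140 Hz
gear mesh 16/20 = 0.8 → 140/0.8 = 175 Hz
gear mesh 40/24 = 1.6667 → 175/1.6667 = 105 Hz

105 Hz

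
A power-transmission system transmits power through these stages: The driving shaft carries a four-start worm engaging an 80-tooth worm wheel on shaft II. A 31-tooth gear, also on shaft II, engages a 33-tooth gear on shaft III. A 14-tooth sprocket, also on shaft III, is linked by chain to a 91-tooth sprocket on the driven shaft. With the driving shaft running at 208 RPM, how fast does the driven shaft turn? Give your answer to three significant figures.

1.50 RPM

worm 80/4 = 20 → 208/20 = 10.4 RPM
gear mesh 33/31 = 1.0645 → 10.4/1.0645 = 9.7697 RPM
chain 91/14 = 6.5 → 9.7697/6.5 = 1.503 RPM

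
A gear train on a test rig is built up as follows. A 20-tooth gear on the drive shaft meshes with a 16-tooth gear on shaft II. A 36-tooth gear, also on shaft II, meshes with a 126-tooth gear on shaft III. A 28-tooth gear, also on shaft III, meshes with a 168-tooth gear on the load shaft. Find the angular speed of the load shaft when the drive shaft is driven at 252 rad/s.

15 rad/s

the drive shaft → shaft II (gear mesh, 16/20): 252 ÷ 0.8 = 315 rad/s
shaft II → shaft III (gear mesh, 126/36): 315 ÷ 3.5 = 90 rad/s
shaft III → the load shaft (gear mesh, 168/28): 90 ÷ 6 = 15 rad/s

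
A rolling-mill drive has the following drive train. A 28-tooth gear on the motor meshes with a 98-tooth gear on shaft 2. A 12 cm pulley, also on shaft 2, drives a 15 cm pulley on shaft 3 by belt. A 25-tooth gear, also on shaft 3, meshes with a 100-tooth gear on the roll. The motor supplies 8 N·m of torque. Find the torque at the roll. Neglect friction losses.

gear mesh 98/28 = 3.5 → τ = 8·3.5 = 28 N·m
belt 15/12 = 1.25 → τ = 28·1.25 = 35 N·m
gear mesh 100/25 = 4 → τ = 35·4 = 140 N·m

140 N·m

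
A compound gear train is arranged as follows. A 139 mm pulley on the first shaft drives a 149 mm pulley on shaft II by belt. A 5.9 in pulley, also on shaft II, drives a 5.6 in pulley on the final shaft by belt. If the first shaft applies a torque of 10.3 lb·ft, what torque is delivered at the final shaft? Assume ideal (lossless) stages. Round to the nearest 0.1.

10.5 lb·ft

After the belt (149/139): 10.3 × 1.0719 = 11.041 lb·ft
After the belt (5.6/5.9): 11.041 × 0.94915 = 10.48 lb·ft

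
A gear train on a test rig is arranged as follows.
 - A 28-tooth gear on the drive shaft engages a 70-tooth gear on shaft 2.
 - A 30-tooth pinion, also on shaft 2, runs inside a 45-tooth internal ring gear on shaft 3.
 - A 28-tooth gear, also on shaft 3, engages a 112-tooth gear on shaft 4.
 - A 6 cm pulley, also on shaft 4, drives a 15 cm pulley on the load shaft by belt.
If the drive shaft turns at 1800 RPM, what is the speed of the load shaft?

Gear mesh: ratio = 70/28 = 2.5, so shaft 2 turns at 1800 / 2.5 = 720 RPM.
Internal gear: ratio = 45/30 = 1.5, so shaft 3 turns at 720 / 1.5 = 480 RPM.
Gear mesh: ratio = 112/28 = 4, so shaft 4 turns at 480 / 4 = 120 RPM.
Belt: ratio = 15/6 = 2.5, so the load shaft turns at 120 / 2.5 = 48 RPM.

48 RPM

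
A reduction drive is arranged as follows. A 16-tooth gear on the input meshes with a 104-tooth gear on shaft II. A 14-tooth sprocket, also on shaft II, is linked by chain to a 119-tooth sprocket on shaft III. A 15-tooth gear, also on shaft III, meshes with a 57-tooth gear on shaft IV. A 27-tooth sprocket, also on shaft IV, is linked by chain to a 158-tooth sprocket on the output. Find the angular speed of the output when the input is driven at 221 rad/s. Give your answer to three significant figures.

0.180 rad/s

gear mesh 104/16 = 6.5 → 221/6.5 = 34 rad/s
chain 119/14 = 8.5 → 34/8.5 = 4 rad/s
gear mesh 57/15 = 3.8 → 4/3.8 = 1.0526 rad/s
chain 158/27 = 5.8519 → 1.0526/5.8519 = 0.17988 rad/s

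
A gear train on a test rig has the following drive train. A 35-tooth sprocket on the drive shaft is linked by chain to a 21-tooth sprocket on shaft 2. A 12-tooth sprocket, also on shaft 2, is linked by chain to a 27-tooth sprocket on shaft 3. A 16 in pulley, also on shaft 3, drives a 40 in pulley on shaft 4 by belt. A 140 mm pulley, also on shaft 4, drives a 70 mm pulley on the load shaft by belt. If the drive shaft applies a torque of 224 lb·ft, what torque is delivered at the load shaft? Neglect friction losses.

378 lb·ft

chain 21/35 = 0.6 → τ = 224·0.6 = 134.4 lb·ft
chain 27/12 = 2.25 → τ = 134.4·2.25 = 302.4 lb·ft
belt 40/16 = 2.5 → τ = 302.4·2.5 = 756 lb·ft
belt 70/140 = 0.5 → τ = 756·0.5 = 378 lb·ft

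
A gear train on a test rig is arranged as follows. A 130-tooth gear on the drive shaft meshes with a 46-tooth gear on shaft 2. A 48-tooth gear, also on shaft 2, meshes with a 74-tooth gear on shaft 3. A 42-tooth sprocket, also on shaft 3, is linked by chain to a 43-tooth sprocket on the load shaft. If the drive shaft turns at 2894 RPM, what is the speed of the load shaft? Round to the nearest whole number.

Gear mesh: ratio = 46/130 = 0.35385, so shaft 2 turns at 2894 / 0.35385 = 8178.7 RPM.
Gear mesh: ratio = 74/48 = 1.5417, so shaft 3 turns at 8178.7 / 1.5417 = 5305.1 RPM.
Chain: ratio = 43/42 = 1.0238, so the load shaft turns at 5305.1 / 1.0238 = 5181.7 RPM.

5182 RPM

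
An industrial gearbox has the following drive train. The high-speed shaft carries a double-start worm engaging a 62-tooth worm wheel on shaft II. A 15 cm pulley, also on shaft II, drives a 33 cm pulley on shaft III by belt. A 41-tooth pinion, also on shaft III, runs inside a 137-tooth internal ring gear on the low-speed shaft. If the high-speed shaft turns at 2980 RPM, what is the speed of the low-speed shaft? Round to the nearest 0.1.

Worm: ratio = 62/2 = 31, so shaft II turns at 2980 / 31 = 96.129 RPM.
Belt: ratio = 33/15 = 2.2, so shaft III turns at 96.129 / 2.2 = 43.695 RPM.
Internal gear: ratio = 137/41 = 3.3415, so the low-speed shaft turns at 43.695 / 3.3415 = 13.077 RPM.

13.1 RPM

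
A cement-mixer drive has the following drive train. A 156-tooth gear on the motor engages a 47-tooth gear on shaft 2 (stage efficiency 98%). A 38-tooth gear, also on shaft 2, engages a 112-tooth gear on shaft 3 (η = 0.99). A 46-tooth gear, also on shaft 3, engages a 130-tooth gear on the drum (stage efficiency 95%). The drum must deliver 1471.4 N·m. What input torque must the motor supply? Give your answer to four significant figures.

Overall ratio R = 0.30128 × 2.9474 × 2.8261 = 2.5095; overall efficiency η = 0.98 × 0.99 × 0.95 = 0.9217.
Input torque = output torque / (R × η) = 1471.4 / (2.5095 × 0.9217) = 636.14 N·m.

636.1 N·m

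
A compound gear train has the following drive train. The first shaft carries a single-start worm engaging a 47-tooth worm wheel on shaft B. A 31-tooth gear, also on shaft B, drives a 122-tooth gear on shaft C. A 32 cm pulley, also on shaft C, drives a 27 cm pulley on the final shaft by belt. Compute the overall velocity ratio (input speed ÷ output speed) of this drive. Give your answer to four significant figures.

156.1

Each stage contributes driven/driver: worm 47/1 = 47, gear mesh 122/31 = 3.9355, belt 27/32 = 0.84375.
Overall: 47 × 3.9355 × 0.84375 = 156.07.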